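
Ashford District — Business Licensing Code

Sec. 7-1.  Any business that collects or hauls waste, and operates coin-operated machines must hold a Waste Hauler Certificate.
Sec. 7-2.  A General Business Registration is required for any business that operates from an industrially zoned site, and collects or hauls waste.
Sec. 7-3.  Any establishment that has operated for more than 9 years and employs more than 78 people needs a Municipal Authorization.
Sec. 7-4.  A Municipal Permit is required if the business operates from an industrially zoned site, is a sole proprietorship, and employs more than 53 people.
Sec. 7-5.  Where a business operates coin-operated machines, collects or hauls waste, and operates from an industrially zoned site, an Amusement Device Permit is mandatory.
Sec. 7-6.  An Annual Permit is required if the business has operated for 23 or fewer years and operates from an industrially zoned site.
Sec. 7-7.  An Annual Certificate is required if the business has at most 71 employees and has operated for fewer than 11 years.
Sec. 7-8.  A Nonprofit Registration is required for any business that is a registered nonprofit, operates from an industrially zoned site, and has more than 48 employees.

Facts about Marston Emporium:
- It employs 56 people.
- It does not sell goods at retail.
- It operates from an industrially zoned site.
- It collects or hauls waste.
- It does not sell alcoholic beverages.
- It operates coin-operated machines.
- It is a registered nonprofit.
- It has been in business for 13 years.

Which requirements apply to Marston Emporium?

Amusement Device Permit, Annual Permit, General Business Registration, Nonprofit Registration, Waste Hauler Certificate

Sec. 7-1. collects or hauls waste; operates coin-operated machines → Waste Hauler Certificate required.
Sec. 7-2. operates from an industrially zoned site; collects or hauls waste → General Business Registration required.
Sec. 7-3. years in business 13 > 9; employees 56 ≤ 78 → Municipal Authorization not required.
Sec. 7-4. operates from an industrially zoned site; is a registered nonprofit (not: is a sole proprietorship); employees 56 > 53 → Municipal Permit not required.
Sec. 7-5. operates coin-operated machines; collects or hauls waste; operates from an industrially zoned site → Amusement Device Permit required.
Sec. 7-6. years in business 13 ≤ 23; operates from an industrially zoned site → Annual Permit required.
Sec. 7-7. employees 56 ≤ 71; years in business 13 ≥ 11 → Annual Certificate not required.
Sec. 7-8. is a registered nonprofit; operates from an industrially zoned site; employees 56 > 48 → Nonprofit Registration required.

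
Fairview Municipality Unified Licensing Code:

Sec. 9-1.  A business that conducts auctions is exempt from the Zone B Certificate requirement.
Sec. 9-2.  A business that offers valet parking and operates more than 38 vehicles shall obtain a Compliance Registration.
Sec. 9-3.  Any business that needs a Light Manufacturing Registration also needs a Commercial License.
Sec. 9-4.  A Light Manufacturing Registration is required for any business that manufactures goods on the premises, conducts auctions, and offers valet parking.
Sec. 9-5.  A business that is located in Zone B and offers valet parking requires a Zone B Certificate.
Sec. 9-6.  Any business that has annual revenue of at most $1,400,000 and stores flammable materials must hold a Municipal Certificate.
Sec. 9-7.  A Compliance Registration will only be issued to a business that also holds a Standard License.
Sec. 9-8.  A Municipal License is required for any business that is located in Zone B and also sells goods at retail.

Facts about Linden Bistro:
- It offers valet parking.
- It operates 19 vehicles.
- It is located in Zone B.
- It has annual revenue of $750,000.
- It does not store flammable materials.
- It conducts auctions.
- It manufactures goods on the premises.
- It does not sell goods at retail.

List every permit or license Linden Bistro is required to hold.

Commercial License, Light Manufacturing Registration

Sec. 9-1. conducts auctions → exempt from Zone B Certificate.
Sec. 9-2. offers valet parking; vehicles 19 ≤ 38 → Compliance Registration not required.
Sec. 9-3. Light Manufacturing Registration is required → Commercial License also required.
Sec. 9-4. manufactures goods on the premises; conducts auctions; offers valet parking → Light Manufacturing Registration required.
Sec. 9-5. is located in Zone B; offers valet parking → Zone B Certificate required.
Sec. 9-6. revenue $750,000 ≤ $1,400,000; does not store flammable materials → Municipal Certificate not required.
Sec. 9-7. Compliance Registration is not required → no effect.
Sec. 9-8. is located in Zone B; does not sell goods at retail → Municipal License not required.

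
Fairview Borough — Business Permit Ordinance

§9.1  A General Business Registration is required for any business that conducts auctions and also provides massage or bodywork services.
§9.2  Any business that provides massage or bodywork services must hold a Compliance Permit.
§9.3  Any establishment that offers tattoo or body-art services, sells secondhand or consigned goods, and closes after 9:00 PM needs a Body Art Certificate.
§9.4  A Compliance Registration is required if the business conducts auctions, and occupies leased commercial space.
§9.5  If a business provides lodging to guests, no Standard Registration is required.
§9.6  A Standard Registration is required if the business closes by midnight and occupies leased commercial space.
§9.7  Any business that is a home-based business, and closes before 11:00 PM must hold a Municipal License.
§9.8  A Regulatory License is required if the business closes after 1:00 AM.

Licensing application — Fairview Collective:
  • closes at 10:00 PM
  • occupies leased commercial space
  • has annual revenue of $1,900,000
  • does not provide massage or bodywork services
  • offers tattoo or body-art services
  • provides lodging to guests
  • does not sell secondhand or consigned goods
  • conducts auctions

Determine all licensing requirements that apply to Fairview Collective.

Compliance Registration

§9.1 conducts auctions; does not provide massage or bodywork services → General Business Registration not required.
§9.2 does not provide massage or bodywork services → Compliance Permit not required.
§9.3 offers tattoo or body-art services; does not sell secondhand or consigned goods; closes 10:00 PM, after 9:00 PM → Body Art Certificate not required.
§9.4 conducts auctions; occupies leased commercial space → Compliance Registration required.
§9.5 provides lodging to guests → exempt from Standard Registration.
§9.6 closes 10:00 PM, at/before midnight; occupies leased commercial space → Standard Registration required.
§9.7 occupies leased commercial space (not: is a home-based business); closes 10:00 PM, at/before 11:00 PM → Municipal License not required.
§9.8 closes 10:00 PM, at/before 1:00 AM → Regulatory License not required.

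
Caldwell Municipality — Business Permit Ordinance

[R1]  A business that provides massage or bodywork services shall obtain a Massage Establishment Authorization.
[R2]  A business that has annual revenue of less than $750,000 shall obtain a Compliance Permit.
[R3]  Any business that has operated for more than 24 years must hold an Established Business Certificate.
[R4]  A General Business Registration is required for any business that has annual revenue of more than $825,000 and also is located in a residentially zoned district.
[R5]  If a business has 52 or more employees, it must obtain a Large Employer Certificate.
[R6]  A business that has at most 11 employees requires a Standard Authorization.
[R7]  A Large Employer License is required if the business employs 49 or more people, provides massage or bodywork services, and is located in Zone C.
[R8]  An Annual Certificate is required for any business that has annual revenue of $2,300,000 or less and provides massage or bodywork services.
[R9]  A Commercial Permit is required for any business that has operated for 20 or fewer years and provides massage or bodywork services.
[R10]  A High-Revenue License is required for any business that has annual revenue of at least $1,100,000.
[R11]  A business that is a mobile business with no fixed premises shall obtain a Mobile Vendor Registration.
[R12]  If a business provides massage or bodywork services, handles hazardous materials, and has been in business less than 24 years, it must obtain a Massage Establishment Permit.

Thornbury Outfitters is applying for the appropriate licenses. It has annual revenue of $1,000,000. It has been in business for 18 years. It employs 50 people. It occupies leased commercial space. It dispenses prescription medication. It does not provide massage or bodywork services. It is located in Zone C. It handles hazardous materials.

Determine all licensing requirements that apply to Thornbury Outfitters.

None

[R1] does not provide massage or bodywork services → Massage Establishment Authorization not required.
[R2] revenue $1,000,000 ≥ $750,000 → Compliance Permit not required.
[R3] years in business 18 ≤ 24 → Established Business Certificate not required.
[R4] revenue $1,000,000 > $825,000; is located in Zone C (not: is located in a residentially zoned district) → General Business Registration not required.
[R5] employees 50 < 52 → Large Employer Certificate not required.
[R6] employees 50 > 11 → Standard Authorization not required.
[R7] employees 50 ≥ 49; does not provide massage or bodywork services; is located in Zone C → Large Employer License not required.
[R8] revenue $1,000,000 ≤ $2,300,000; does not provide massage or bodywork services → Annual Certificate not required.
[R9] years in business 18 ≤ 20; does not provide massage or bodywork services → Commercial Permit not required.
[R10] revenue $1,000,000 < $1,100,000 → High-Revenue License not required.
[R11] occupies leased commercial space (not: is a mobile business with no fixed premises) → Mobile Vendor Registration not required.
[R12] does not provide massage or bodywork services; handles hazardous materials; years in business 18 < 24 → Massage Establishment Permit not required.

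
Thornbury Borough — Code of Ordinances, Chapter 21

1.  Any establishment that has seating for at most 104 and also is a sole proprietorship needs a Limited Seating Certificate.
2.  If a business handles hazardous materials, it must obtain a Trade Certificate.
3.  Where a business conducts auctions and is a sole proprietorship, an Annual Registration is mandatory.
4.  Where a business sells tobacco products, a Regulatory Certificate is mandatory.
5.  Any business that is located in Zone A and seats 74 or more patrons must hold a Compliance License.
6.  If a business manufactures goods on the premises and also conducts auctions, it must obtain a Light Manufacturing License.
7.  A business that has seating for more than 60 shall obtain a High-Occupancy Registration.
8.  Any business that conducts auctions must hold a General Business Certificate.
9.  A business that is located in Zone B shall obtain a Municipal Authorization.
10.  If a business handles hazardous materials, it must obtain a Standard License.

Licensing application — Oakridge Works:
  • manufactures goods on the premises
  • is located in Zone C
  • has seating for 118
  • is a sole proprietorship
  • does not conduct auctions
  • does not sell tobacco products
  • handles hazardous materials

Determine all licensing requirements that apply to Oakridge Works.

1. seating 118 > 104; is a sole proprietorship → Limited Seating Certificate not required.
2. handles hazardous materials → Trade Certificate required.
3. does not conduct auctions; is a sole proprietorship → Annual Registration not required.
4. does not sell tobacco products → Regulatory Certificate not required.
5. is located in Zone C (not: is located in Zone A); seating 118 ≥ 74 → Compliance License not required.
6. manufactures goods on the premises; does not conduct auctions → Light Manufacturing License not required.
7. seating 118 > 60 → High-Occupancy Registration required.
8. does not conduct auctions → General Business Certificate not required.
9. is located in Zone C (not: is located in Zone B) → Municipal Authorization not required.
10. handles hazardous materials → Standard License required.

High-Occupancy Registration, Standard License, Trade Certificate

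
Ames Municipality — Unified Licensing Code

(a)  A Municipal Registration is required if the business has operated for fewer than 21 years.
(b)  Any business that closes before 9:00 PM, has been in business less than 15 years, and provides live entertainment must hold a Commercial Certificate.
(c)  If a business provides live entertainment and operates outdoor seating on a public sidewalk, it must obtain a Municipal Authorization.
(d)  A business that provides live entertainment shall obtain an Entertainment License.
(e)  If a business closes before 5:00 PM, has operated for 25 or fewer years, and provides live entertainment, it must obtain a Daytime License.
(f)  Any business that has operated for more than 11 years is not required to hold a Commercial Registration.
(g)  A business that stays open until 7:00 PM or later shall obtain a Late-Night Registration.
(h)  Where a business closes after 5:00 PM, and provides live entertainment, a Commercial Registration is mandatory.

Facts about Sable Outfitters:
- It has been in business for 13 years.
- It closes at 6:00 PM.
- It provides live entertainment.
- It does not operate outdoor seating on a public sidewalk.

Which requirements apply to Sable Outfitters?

Commercial Certificate, Entertainment License, Municipal Registration

(a) years in business 13 < 21 → Municipal Registration required.
(b) closes 6:00 PM, at/before 9:00 PM; years in business 13 < 15; provides live entertainment → Commercial Certificate required.
(c) provides live entertainment; does not operate outdoor seating on a public sidewalk → Municipal Authorization not required.
(d) provides live entertainment → Entertainment License required.
(e) closes 6:00 PM, after 5:00 PM; years in business 13 ≤ 25; provides live entertainment → Daytime License not required.
(f) years in business 13 > 11 → exempt from Commercial Registration.
(g) closes 6:00 PM, at/before 7:00 PM → Late-Night Registration not required.
(h) closes 6:00 PM, after 5:00 PM; provides live entertainment → Commercial Registration required.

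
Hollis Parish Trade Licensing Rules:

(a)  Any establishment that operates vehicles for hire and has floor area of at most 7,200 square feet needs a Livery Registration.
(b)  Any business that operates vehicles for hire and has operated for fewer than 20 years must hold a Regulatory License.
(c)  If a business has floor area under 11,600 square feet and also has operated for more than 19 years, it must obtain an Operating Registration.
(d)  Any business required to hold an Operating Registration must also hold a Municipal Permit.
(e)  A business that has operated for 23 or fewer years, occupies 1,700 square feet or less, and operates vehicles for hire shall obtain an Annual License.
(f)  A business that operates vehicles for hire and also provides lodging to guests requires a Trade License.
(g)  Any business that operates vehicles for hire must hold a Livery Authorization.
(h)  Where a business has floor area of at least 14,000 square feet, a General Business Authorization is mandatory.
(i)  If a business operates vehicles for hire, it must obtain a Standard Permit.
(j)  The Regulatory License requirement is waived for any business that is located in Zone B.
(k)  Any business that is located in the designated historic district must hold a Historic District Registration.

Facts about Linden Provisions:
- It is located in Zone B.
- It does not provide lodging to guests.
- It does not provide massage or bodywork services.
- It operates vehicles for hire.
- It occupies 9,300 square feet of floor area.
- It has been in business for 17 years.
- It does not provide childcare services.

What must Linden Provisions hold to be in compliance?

(a) operates vehicles for hire; floor area 9,300 square feet > 7,200 square feet → Livery Registration not required.
(b) operates vehicles for hire; years in business 17 < 20 → Regulatory License required.
(c) floor area 9,300 square feet < 11,600 square feet; years in business 17 ≤ 19 → Operating Registration not required.
(d) Operating Registration is not required → no effect.
(e) years in business 17 ≤ 23; floor area 9,300 square feet > 1,700 square feet; operates vehicles for hire → Annual License not required.
(f) operates vehicles for hire; does not provide lodging to guests → Trade License not required.
(g) operates vehicles for hire → Livery Authorization required.
(h) floor area 9,300 square feet < 14,000 square feet → General Business Authorization not required.
(i) operates vehicles for hire → Standard Permit required.
(j) is located in Zone B → exempt from Regulatory License.
(k) is located in Zone B (not: is located in the designated historic district) → Historic District Registration not required.

Livery Authorization, Standard Permit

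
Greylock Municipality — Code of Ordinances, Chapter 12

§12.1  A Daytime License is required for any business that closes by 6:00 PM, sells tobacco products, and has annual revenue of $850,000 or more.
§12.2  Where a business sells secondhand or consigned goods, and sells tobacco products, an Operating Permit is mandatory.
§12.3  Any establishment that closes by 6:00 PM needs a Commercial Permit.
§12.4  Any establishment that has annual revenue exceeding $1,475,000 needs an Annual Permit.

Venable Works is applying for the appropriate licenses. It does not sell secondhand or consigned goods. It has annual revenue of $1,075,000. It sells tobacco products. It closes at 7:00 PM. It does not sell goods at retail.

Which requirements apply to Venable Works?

§12.1 closes 7:00 PM, after 6:00 PM; sells tobacco products; revenue $1,075,000 ≥ $850,000 → Daytime License not required.
§12.2 does not sell secondhand or consigned goods; sells tobacco products → Operating Permit not required.
§12.3 closes 7:00 PM, after 6:00 PM → Commercial Permit not required.
§12.4 revenue $1,075,000 ≤ $1,475,000 → Annual Permit not required.

None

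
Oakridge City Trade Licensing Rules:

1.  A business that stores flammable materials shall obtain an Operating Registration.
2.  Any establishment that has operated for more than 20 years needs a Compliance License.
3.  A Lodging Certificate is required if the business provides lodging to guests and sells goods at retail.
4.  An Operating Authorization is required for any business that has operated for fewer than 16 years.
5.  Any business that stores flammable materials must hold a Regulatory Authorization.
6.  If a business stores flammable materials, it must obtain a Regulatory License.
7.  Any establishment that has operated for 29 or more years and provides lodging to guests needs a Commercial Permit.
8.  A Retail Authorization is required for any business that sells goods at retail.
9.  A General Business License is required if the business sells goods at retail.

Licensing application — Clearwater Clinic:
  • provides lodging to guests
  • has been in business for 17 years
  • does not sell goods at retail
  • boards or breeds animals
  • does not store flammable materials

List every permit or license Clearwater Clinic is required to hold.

None

1. does not store flammable materials → Operating Registration not required.
2. years in business 17 ≤ 20 → Compliance License not required.
3. provides lodging to guests; does not sell goods at retail → Lodging Certificate not required.
4. years in business 17 ≥ 16 → Operating Authorization not required.
5. does not store flammable materials → Regulatory Authorization not required.
6. does not store flammable materials → Regulatory License not required.
7. years in business 17 < 29; provides lodging to guests → Commercial Permit not required.
8. does not sell goods at retail → Retail Authorization not required.
9. does not sell goods at retail → General Business License not required.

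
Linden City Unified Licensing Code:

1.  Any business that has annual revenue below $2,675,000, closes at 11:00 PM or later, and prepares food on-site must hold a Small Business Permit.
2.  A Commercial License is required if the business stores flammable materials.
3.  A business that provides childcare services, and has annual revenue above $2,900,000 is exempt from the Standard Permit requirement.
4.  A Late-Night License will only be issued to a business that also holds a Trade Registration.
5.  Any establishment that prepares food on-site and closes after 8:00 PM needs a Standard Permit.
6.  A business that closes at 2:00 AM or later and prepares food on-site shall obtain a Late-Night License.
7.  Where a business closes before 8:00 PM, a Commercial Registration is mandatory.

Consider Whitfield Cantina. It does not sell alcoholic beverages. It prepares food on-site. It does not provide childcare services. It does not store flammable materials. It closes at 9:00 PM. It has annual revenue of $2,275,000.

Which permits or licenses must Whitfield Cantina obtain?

Standard Permit

1. revenue $2,275,000 < $2,675,000; closes 9:00 PM, at/before 11:00 PM; prepares food on-site → Small Business Permit not required.
2. does not store flammable materials → Commercial License not required.
3. does not provide childcare services; revenue $2,275,000 ≤ $2,900,000 → Standard Permit exemption does not apply.
4. Late-Night License is not required → no effect.
5. prepares food on-site; closes 9:00 PM, after 8:00 PM → Standard Permit required.
6. closes 9:00 PM, at/before 2:00 AM; prepares food on-site → Late-Night License not required.
7. closes 9:00 PM, after 8:00 PM → Commercial Registration not required.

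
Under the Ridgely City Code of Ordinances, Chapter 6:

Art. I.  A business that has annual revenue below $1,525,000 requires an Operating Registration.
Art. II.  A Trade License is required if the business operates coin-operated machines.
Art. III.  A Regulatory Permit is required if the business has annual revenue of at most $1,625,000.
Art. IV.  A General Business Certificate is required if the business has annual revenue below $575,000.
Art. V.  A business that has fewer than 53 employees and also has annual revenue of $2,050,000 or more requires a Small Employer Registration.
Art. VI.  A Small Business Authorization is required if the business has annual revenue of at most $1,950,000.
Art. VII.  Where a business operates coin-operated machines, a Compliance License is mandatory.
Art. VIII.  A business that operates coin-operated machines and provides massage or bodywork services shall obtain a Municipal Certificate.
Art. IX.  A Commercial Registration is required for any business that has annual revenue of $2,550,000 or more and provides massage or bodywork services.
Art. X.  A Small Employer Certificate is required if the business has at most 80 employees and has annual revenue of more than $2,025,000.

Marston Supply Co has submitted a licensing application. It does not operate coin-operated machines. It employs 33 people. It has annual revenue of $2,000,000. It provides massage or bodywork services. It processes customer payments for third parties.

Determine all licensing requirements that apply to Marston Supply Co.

Art. I. revenue $2,000,000 ≥ $1,525,000 → Operating Registration not required.
Art. II. does not operate coin-operated machines → Trade License not required.
Art. III. revenue $2,000,000 > $1,625,000 → Regulatory Permit not required.
Art. IV. revenue $2,000,000 ≥ $575,000 → General Business Certificate not required.
Art. V. employees 33 < 53; revenue $2,000,000 < $2,050,000 → Small Employer Registration not required.
Art. VI. revenue $2,000,000 > $1,950,000 → Small Business Authorization not required.
Art. VII. does not operate coin-operated machines → Compliance License not required.
Art. VIII. does not operate coin-operated machines; provides massage or bodywork services → Municipal Certificate not required.
Art. IX. revenue $2,000,000 < $2,550,000; provides massage or bodywork services → Commercial Registration not required.
Art. X. employees 33 ≤ 80; revenue $2,000,000 ≤ $2,025,000 → Small Employer Certificate not required.

None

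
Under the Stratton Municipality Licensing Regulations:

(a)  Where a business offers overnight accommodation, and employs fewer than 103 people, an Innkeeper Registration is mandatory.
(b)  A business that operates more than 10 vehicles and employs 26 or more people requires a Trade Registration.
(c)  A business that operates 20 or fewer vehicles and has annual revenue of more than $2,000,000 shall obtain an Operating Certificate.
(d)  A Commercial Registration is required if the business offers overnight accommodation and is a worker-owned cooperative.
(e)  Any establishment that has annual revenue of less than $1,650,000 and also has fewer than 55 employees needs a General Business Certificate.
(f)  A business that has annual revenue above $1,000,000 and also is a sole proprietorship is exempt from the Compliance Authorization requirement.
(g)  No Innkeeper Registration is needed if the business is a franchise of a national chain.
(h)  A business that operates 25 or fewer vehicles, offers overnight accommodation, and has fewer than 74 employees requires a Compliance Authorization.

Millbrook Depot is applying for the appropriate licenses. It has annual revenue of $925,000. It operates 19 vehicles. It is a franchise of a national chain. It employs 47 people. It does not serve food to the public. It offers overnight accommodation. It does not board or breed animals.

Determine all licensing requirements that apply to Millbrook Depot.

Compliance Authorization, General Business Certificate, Trade Registration

(a) offers overnight accommodation; employees 47 < 103 → Innkeeper Registration required.
(b) vehicles 19 > 10; employees 47 ≥ 26 → Trade Registration required.
(c) vehicles 19 ≤ 20; revenue $925,000 ≤ $2,000,000 → Operating Certificate not required.
(d) offers overnight accommodation; is a franchise of a national chain (not: is a worker-owned cooperative) → Commercial Registration not required.
(e) revenue $925,000 < $1,650,000; employees 47 < 55 → General Business Certificate required.
(f) revenue $925,000 ≤ $1,000,000; is a franchise of a national chain (not: is a sole proprietorship) → Compliance Authorization exemption does not apply.
(g) is a franchise of a national chain → exempt from Innkeeper Registration.
(h) vehicles 19 ≤ 25; offers overnight accommodation; employees 47 < 74 → Compliance Authorization required.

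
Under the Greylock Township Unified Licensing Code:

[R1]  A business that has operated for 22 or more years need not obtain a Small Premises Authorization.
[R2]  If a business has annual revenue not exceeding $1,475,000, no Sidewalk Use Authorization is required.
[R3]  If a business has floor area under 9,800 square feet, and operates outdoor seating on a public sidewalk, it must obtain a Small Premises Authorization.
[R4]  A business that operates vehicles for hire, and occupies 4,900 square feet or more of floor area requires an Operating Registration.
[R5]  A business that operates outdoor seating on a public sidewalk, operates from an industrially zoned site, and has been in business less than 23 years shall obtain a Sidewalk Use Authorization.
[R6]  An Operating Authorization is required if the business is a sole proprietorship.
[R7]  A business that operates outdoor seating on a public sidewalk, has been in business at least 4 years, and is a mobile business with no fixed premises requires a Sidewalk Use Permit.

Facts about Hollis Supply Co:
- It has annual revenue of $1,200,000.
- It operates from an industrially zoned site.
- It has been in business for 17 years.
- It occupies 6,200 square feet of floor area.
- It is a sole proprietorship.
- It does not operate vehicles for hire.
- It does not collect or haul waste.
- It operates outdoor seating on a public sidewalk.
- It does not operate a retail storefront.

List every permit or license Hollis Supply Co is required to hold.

[R1] years in business 17 < 22 → Small Premises Authorization exemption does not apply.
[R2] revenue $1,200,000 ≤ $1,475,000 → exempt from Sidewalk Use Authorization.
[R3] floor area 6,200 square feet < 9,800 square feet; operates outdoor seating on a public sidewalk → Small Premises Authorization required.
[R4] does not operate vehicles for hire; floor area 6,200 square feet ≥ 4,900 square feet → Operating Registration not required.
[R5] operates outdoor seating on a public sidewalk; operates from an industrially zoned site; years in business 17 < 23 → Sidewalk Use Authorization required.
[R6] is a sole proprietorship → Operating Authorization required.
[R7] operates outdoor seating on a public sidewalk; years in business 17 ≥ 4; operates from an industrially zoned site (not: is a mobile business with no fixed premises) → Sidewalk Use Permit not required.

Operating Authorization, Small Premises Authorization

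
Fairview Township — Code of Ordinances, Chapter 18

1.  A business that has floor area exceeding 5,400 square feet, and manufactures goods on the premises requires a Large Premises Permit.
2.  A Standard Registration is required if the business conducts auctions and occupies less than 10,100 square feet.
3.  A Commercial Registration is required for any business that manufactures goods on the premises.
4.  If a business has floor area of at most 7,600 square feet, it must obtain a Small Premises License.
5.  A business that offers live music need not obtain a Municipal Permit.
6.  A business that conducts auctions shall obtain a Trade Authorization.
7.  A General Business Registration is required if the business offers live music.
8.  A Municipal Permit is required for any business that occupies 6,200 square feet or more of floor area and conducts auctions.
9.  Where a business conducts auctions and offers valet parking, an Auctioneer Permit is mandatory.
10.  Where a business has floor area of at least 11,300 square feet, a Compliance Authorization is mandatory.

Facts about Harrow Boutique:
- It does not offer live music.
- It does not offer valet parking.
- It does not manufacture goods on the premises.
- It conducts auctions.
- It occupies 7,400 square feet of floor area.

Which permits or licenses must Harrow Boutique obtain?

1. floor area 7,400 square feet > 5,400 square feet; does not manufacture goods on the premises → Large Premises Permit not required.
2. conducts auctions; floor area 7,400 square feet < 10,100 square feet → Standard Registration required.
3. does not manufacture goods on the premises → Commercial Registration not required.
4. floor area 7,400 square feet ≤ 7,600 square feet → Small Premises License required.
5. does not offer live music → Municipal Permit exemption does not apply.
6. conducts auctions → Trade Authorization required.
7. does not offer live music → General Business Registration not required.
8. floor area 7,400 square feet ≥ 6,200 square feet; conducts auctions → Municipal Permit required.
9. conducts auctions; does not offer valet parking → Auctioneer Permit not required.
10. floor area 7,400 square feet < 11,300 square feet → Compliance Authorization not required.

Municipal Permit, Small Premises License, Standard Registration, Trade Authorization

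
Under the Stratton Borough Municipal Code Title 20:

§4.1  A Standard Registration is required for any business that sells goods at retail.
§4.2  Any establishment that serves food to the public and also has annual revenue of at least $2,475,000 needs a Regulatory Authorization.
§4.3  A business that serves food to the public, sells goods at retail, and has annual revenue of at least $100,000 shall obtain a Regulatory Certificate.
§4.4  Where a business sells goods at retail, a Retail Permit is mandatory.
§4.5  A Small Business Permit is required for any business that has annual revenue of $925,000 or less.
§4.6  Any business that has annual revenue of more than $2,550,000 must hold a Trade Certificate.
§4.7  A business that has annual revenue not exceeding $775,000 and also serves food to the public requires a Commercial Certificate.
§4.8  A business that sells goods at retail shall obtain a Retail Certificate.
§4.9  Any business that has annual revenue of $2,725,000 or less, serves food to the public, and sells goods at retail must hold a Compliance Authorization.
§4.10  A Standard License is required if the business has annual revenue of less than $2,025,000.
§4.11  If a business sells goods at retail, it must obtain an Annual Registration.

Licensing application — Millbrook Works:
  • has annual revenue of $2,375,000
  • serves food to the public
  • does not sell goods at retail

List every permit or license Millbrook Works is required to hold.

None

§4.1 does not sell goods at retail → Standard Registration not required.
§4.2 serves food to the public; revenue $2,375,000 < $2,475,000 → Regulatory Authorization not required.
§4.3 serves food to the public; does not sell goods at retail; revenue $2,375,000 ≥ $100,000 → Regulatory Certificate not required.
§4.4 does not sell goods at retail → Retail Permit not required.
§4.5 revenue $2,375,000 > $925,000 → Small Business Permit not required.
§4.6 revenue $2,375,000 ≤ $2,550,000 → Trade Certificate not required.
§4.7 revenue $2,375,000 > $775,000; serves food to the public → Commercial Certificate not required.
§4.8 does not sell goods at retail → Retail Certificate not required.
§4.9 revenue $2,375,000 ≤ $2,725,000; serves food to the public; does not sell goods at retail → Compliance Authorization not required.
§4.10 revenue $2,375,000 ≥ $2,025,000 → Standard License not required.
§4.11 does not sell goods at retail → Annual Registration not required.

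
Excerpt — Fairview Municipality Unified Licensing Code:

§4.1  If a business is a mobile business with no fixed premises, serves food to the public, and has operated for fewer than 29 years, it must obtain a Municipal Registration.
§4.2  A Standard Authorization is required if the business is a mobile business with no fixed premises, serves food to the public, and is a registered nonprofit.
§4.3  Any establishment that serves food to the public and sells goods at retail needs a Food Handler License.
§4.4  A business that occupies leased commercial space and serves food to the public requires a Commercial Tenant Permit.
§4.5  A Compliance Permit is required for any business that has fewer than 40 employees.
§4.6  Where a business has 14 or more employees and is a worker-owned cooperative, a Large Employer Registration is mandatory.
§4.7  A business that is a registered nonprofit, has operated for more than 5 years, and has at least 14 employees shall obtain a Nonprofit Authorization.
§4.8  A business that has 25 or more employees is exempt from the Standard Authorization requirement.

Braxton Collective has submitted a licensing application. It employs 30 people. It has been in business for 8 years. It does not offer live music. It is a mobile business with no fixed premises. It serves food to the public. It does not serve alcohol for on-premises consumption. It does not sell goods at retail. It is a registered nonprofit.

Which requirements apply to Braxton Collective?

Compliance Permit, Municipal Registration, Nonprofit Authorization

§4.1 is a mobile business with no fixed premises; serves food to the public; years in business 8 < 29 → Municipal Registration required.
§4.2 is a mobile business with no fixed premises; serves food to the public; is a registered nonprofit → Standard Authorization required.
§4.3 serves food to the public; does not sell goods at retail → Food Handler License not required.
§4.4 is a mobile business with no fixed premises (not: occupies leased commercial space); serves food to the public → Commercial Tenant Permit not required.
§4.5 employees 30 < 40 → Compliance Permit required.
§4.6 employees 30 ≥ 14; is a registered nonprofit (not: is a worker-owned cooperative) → Large Employer Registration not required.
§4.7 is a registered nonprofit; years in business 8 > 5; employees 30 ≥ 14 → Nonprofit Authorization required.
§4.8 employees 30 ≥ 25 → exempt from Standard Authorization.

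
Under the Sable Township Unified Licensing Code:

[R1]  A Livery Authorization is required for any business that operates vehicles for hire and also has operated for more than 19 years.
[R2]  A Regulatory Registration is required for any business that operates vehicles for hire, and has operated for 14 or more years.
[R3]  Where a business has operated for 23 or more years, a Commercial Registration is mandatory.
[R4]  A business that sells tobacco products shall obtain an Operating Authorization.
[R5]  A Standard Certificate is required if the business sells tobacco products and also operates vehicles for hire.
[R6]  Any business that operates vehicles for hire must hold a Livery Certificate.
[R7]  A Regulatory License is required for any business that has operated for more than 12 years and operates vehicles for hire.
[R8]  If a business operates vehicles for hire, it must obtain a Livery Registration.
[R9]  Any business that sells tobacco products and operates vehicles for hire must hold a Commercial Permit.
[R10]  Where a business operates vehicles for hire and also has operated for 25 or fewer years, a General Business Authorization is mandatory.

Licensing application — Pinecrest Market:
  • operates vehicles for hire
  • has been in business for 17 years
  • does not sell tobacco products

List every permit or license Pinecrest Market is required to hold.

General Business Authorization, Livery Certificate, Livery Registration, Regulatory License, Regulatory Registration

[R1] operates vehicles for hire; years in business 17 ≤ 19 → Livery Authorization not required.
[R2] operates vehicles for hire; years in business 17 ≥ 14 → Regulatory Registration required.
[R3] years in business 17 < 23 → Commercial Registration not required.
[R4] does not sell tobacco products → Operating Authorization not required.
[R5] does not sell tobacco products; operates vehicles for hire → Standard Certificate not required.
[R6] operates vehicles for hire → Livery Certificate required.
[R7] years in business 17 > 12; operates vehicles for hire → Regulatory License required.
[R8] operates vehicles for hire → Livery Registration required.
[R9] does not sell tobacco products; operates vehicles for hire → Commercial Permit not required.
[R10] operates vehicles for hire; years in business 17 ≤ 25 → General Business Authorization required.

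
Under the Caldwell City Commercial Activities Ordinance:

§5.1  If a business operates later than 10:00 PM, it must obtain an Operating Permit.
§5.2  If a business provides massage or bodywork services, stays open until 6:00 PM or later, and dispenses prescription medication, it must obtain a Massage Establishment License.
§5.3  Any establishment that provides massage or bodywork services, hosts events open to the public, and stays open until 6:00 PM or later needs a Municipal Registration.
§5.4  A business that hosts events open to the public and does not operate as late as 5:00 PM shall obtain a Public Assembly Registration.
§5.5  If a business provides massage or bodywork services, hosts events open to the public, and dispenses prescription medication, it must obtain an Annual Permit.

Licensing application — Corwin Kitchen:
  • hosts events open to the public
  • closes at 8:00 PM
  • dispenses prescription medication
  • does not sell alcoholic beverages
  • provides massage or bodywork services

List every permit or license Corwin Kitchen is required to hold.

§5.1 closes 8:00 PM, at/before 10:00 PM → Operating Permit not required.
§5.2 provides massage or bodywork services; closes 8:00 PM, after 6:00 PM; dispenses prescription medication → Massage Establishment License required.
§5.3 provides massage or bodywork services; hosts events open to the public; closes 8:00 PM, after 6:00 PM → Municipal Registration required.
§5.4 hosts events open to the public; closes 8:00 PM, after 5:00 PM → Public Assembly Registration not required.
§5.5 provides massage or bodywork services; hosts events open to the public; dispenses prescription medication → Annual Permit required.

Annual Permit, Massage Establishment License, Municipal Registration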